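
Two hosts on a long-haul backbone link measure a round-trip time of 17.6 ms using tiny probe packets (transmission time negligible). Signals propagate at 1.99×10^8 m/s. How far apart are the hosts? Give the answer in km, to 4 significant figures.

1751 km

One-way propagation = RTT/2 = 8.8 ms.
d = s × t = 199000000 × 0.0088 = 1751 km.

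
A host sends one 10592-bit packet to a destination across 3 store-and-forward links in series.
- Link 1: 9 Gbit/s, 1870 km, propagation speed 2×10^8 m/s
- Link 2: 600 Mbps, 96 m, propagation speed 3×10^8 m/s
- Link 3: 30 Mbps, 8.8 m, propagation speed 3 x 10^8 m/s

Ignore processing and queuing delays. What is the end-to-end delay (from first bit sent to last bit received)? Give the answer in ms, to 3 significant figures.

9.72 ms

Transmission delays (L/R per hop): 0.00117689, 0.0176533, 0.353067 ms; sum = 0.371897 ms.
Propagation delays (d/s per hop): 9.35, 0.00032, 2.93333e-05 ms; sum = 9.35035 ms.
End-to-end = 9.72 ms.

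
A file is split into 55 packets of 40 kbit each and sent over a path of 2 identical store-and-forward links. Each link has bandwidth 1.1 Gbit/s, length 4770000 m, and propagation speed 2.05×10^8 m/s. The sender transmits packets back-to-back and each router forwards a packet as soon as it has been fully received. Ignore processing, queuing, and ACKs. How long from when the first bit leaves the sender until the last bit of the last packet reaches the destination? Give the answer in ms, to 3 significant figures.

48.6 ms

Per-hop transmission t_tx = L/R = 40000/1100000000 = 0.0363636 ms.
Per-hop propagation t_prop = 4770000/2.05e+08 = 23.2683 ms.
Pipeline fill: first packet needs 2·t_tx to clear all hops; remaining 54 packets each add one t_tx.
Total = (2+55-1)·t_tx + 2·t_prop = 56·0.0363636 + 2·23.2683 = 48.6 ms.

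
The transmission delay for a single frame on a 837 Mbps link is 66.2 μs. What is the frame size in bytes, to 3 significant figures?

6930 bytes

L = R × t_tx = 837000000 b/s × 6.62e-05 s = 55409.4 bits.
In bytes: 55409.4 / 8 = 6930 bytes.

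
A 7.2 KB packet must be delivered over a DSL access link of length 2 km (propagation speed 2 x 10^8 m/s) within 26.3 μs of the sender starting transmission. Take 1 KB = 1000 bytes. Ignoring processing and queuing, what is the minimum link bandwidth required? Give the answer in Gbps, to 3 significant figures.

L = 57600 bits.
Propagation delay = 2000 / 200000000 = 10 μs.
Transmission budget = 26.3 − 10 = 16.3 μs.
R ≥ L / t_tx = 57600 bits / 1.63e-05 s = 3.53 Gbps.

3.53 Gbps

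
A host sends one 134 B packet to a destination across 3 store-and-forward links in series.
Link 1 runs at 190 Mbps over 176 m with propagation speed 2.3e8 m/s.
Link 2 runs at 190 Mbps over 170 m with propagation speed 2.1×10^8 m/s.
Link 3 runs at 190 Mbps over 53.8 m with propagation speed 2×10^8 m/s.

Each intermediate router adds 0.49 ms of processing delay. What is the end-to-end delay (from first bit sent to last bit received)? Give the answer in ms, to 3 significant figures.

0.999 ms

L = 134 × 8 = 1072 bits.
Transmission delay per hop = L/R = 1072/190000000 = 0.00564211 ms; 3 hops → 0.0169263 ms.
Propagation delays (d/s per hop): 0.000765217, 0.000809524, 0.000269 ms; sum = 0.00184374 ms.
Processing at 2 router(s): 2 × 0.49 ms = 0.98 ms.
End-to-end = 0.999 ms.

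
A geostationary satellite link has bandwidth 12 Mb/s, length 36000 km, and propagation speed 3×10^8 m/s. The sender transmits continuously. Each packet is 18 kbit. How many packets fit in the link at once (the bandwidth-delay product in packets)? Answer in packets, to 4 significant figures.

Propagation delay = 36000000 / 300000000 = 0.12 s.
BDP = R × t_prop = 12000000 × 0.12 = 1440000 bits.
In packets of 18000 bits: 80.00 packets.

80.00 packets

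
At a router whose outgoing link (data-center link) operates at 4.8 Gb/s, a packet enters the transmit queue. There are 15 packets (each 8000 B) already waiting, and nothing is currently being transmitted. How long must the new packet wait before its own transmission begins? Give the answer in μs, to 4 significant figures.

Each queued packet: L/R = 64000/4800000000 = 13.3333 μs.
15 queued → 200 μs.
Queuing delay = 200.0 μs.

200.0 μs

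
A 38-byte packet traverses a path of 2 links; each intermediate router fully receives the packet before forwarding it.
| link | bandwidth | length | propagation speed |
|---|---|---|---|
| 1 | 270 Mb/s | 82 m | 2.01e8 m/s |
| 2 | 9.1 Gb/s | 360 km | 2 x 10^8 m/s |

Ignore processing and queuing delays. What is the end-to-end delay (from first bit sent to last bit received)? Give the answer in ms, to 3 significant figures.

1.80 ms

L = 38 × 8 = 304 bits.
Transmission delays (L/R per hop): 0.00112593, 3.34066e-05 ms; sum = 0.00115933 ms.
Propagation delays (d/s per hop): 0.00040796, 1.8 ms; sum = 1.80041 ms.
End-to-end = 1.80 ms.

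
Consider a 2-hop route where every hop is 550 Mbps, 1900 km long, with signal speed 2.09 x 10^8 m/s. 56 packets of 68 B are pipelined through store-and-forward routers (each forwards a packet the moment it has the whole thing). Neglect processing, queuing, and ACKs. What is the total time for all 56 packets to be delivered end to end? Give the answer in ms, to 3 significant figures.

18.2 ms

Per-hop transmission t_tx = L/R = 544/550000000 = 0.000989091 ms.
Per-hop propagation t_prop = 1900000/209000000 = 9.09091 ms.
Pipeline fill: first packet needs 2·t_tx to clear all hops; remaining 55 packets each add one t_tx.
Total = (2+56-1)·t_tx + 2·t_prop = 57·0.000989091 + 2·9.09091 = 18.2 ms.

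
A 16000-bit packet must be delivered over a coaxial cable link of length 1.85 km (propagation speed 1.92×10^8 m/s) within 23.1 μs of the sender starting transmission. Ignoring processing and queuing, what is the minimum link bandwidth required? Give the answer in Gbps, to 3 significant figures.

Propagation delay = 1850 / 192000000 = 9.63542 μs.
Transmission budget = 23.1 − 9.63542 = 13.4646 μs.
R ≥ L / t_tx = 16000 bits / 1.34646e-05 s = 1.19 Gbps.

1.19 Gbps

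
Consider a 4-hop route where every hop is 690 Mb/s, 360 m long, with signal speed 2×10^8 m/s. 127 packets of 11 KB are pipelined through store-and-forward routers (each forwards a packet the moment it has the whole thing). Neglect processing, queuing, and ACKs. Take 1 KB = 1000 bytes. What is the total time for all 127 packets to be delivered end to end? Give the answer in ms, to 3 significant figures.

16.6 ms

Per-hop transmission t_tx = L/R = 88000/690000000 = 0.127536 ms.
Per-hop propagation t_prop = 360/200000000 = 0.0018 ms.
Pipeline fill: first packet needs 4·t_tx to clear all hops; remaining 126 packets each add one t_tx.
Total = (4+127-1)·t_tx + 4·t_prop = 130·0.127536 + 4·0.0018 = 16.6 ms.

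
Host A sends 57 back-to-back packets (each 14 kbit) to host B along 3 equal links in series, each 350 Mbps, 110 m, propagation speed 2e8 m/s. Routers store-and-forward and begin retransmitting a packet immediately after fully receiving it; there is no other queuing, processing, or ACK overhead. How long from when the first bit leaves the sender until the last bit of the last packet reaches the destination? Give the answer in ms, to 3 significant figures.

Per-hop transmission t_tx = L/R = 14000/350000000 = 0.04 ms.
Per-hop propagation t_prop = 110/200000000 = 0.00055 ms.
Pipeline fill: first packet needs 3·t_tx to clear all hops; remaining 56 packets each add one t_tx.
Total = (3+57-1)·t_tx + 3·t_prop = 59·0.04 + 3·0.00055 = 2.36 ms.

2.36 ms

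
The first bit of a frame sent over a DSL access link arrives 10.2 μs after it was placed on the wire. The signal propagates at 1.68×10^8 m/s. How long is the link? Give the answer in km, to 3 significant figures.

d = s × t_prop = 168000000 × 1.02e-05 = 1.71 km.

1.71 km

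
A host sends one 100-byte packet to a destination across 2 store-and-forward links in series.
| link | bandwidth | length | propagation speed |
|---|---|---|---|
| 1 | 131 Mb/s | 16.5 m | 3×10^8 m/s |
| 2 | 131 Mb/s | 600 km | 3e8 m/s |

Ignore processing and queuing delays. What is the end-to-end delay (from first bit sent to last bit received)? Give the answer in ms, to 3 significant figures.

L = 100 × 8 = 800 bits.
Transmission delay per hop = L/R = 800/131000000 = 0.00610687 ms; 2 hops → 0.0122137 ms.
Propagation delays (d/s per hop): 5.5e-05, 2 ms; sum = 2.00006 ms.
End-to-end = 2.01 ms.

2.01 ms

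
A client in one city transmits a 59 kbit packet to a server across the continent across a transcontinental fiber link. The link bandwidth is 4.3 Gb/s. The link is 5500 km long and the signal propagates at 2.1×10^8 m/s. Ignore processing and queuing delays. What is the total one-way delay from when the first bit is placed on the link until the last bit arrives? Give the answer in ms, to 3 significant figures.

26.2 ms

L = 59000 bits.
Transmission delay = L/R = 59000 / 4300000000 = 0.0137209 ms.
Propagation delay = d/s = 5500000 m / 210000000 m/s = 26.1905 ms.
Total = 26.2 ms.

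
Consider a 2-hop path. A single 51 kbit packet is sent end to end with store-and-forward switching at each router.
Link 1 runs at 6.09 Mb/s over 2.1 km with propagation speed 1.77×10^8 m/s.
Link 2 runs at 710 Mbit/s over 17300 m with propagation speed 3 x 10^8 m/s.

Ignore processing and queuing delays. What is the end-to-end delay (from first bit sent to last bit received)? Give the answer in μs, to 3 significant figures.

8520 μs

L = 51000 bits.
Transmission delays (L/R per hop): 8374.38, 71.831 μs; sum = 8446.22 μs.
Propagation delays (d/s per hop): 11.8644, 57.6667 μs; sum = 69.5311 μs.
End-to-end = 8520 μs.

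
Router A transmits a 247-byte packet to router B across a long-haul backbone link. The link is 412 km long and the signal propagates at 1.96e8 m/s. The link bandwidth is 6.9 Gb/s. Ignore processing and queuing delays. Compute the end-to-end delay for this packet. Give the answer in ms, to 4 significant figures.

L = 247 × 8 = 1976 bits.
Transmission delay = L/R = 1976 / 6900000000 = 0.000286377 ms.
Propagation delay = d/s = 412000 m / 196000000 m/s = 2.10204 ms.
Total = 2.102 ms.

2.102 ms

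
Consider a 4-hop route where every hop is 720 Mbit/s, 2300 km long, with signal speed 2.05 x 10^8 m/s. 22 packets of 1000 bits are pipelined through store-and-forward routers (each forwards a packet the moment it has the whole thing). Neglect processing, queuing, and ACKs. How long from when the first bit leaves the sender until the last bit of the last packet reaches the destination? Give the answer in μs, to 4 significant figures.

Per-hop transmission t_tx = L/R = 1000/720000000 = 1.38889 μs.
Per-hop propagation t_prop = 2300000/2.05e+08 = 11219.5 μs.
Pipeline fill: first packet needs 4·t_tx to clear all hops; remaining 21 packets each add one t_tx.
Total = (4+22-1)·t_tx + 4·t_prop = 25·1.38889 + 4·11219.5 = 44910 μs.

44910 μs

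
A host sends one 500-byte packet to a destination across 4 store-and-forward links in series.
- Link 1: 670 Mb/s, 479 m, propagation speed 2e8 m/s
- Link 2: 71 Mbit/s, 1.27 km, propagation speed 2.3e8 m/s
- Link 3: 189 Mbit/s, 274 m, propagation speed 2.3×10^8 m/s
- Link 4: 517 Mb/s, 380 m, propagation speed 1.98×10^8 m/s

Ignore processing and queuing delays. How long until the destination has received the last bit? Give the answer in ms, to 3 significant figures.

L = 500 × 8 = 4000 bits.
Transmission delays (L/R per hop): 0.00597015, 0.056338, 0.021164, 0.00773694 ms; sum = 0.0912091 ms.
Propagation delays (d/s per hop): 0.002395, 0.00552174, 0.0011913, 0.00191919 ms; sum = 0.0110272 ms.
End-to-end = 0.102 ms.

0.102 ms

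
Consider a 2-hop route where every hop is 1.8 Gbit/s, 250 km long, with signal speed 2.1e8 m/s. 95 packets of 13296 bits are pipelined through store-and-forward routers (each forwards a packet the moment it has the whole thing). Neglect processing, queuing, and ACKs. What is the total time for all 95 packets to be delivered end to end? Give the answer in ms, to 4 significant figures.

Per-hop transmission t_tx = L/R = 13296/1800000000 = 0.00738667 ms.
Per-hop propagation t_prop = 250000/210000000 = 1.19048 ms.
Pipeline fill: first packet needs 2·t_tx to clear all hops; remaining 94 packets each add one t_tx.
Total = (2+95-1)·t_tx + 2·t_prop = 96·0.00738667 + 2·1.19048 = 3.090 ms.

3.090 ms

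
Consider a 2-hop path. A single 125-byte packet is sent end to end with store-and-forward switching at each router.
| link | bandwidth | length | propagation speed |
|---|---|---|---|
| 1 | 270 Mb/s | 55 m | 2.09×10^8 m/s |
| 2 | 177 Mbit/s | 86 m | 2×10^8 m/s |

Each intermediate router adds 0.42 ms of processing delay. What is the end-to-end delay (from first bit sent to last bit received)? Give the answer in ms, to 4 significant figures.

0.4300 ms

L = 125 × 8 = 1000 bits.
Transmission delays (L/R per hop): 0.0037037, 0.00564972 ms; sum = 0.00935342 ms.
Propagation delays (d/s per hop): 0.000263158, 0.00043 ms; sum = 0.000693158 ms.
Processing at 1 router(s): 1 × 0.42 ms = 0.42 ms.
End-to-end = 0.4300 ms.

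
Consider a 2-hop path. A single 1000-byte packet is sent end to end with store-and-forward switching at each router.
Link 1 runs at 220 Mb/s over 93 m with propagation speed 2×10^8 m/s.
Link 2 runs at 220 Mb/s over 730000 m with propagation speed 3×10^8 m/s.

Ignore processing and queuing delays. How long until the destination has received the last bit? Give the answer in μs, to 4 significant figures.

2507 μs

L = 1000 × 8 = 8000 bits.
Transmission delay per hop = L/R = 8000/220000000 = 36.3636 μs; 2 hops → 72.7273 μs.
Propagation delays (d/s per hop): 0.465, 2433.33 μs; sum = 2433.8 μs.
End-to-end = 2507 μs.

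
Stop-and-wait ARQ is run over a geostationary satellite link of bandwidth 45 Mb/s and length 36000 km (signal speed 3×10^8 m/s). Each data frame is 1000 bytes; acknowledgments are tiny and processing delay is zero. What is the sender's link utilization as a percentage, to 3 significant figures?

0.0740 %

t_tx = L/R = 8000/45000000 = 0.000177778 s.
t_prop = 36000000/300000000 = 0.12 s; RTT = 0.24 s.
Cycle = t_tx + RTT = 0.240178 s.
Utilization = t_tx / cycle = 0.000177778/0.240178 = 0.0740 %.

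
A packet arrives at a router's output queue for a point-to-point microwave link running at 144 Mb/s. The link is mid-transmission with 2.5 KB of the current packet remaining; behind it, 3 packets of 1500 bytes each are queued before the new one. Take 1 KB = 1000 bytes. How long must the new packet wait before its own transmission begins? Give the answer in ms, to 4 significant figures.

0.3889 ms

Each queued packet: L/R = 12000/144000000 = 0.0833333 ms.
3 queued → 0.25 ms.
Plus remaining 20000 bits of current packet: 0.138889 ms.
Queuing delay = 0.3889 ms.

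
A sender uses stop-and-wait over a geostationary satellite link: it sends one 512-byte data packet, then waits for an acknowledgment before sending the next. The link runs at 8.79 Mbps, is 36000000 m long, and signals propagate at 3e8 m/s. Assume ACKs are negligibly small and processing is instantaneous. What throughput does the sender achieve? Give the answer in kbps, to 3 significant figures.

17.0 kbps

t_tx = L/R = 4096/8790000 = 0.000465984 s.
t_prop = 36000000/300000000 = 0.12 s; RTT = 0.24 s.
Cycle = t_tx + RTT = 0.240466 s.
Throughput = L / cycle = 4096 / 0.240466 = 17.0 kbps.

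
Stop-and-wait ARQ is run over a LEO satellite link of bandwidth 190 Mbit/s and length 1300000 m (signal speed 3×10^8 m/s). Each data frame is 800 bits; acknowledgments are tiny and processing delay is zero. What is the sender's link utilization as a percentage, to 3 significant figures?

t_tx = L/R = 800/190000000 = 4.21053e-06 s.
t_prop = 1300000/300000000 = 0.00433333 s; RTT = 0.00866667 s.
Cycle = t_tx + RTT = 0.00867088 s.
Utilization = t_tx / cycle = 4.21053e-06/0.00867088 = 0.0486 %.

0.0486 %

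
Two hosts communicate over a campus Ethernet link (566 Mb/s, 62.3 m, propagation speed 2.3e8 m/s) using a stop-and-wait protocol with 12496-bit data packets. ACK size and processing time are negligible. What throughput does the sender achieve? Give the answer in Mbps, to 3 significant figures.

t_tx = L/R = 12496/566000000 = 2.20777e-05 s.
t_prop = 62.3/2.3e+08 = 2.7087e-07 s; RTT = 5.41739e-07 s.
Cycle = t_tx + RTT = 2.26195e-05 s.
Throughput = L / cycle = 12496 / 2.26195e-05 = 552 Mbps.

552 Mbps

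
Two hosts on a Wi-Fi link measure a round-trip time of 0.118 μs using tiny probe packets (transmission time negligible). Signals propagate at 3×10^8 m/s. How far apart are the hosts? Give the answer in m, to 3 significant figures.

17.7 m

One-way propagation = RTT/2 = 0.059 μs.
d = s × t = 300000000 × 5.9e-08 = 17.7 m.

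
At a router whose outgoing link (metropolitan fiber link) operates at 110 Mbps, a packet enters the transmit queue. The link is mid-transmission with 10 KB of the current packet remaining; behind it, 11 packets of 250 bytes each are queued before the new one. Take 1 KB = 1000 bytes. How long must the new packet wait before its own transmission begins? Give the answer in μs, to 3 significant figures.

Each queued packet: L/R = 2000/110000000 = 18.1818 μs.
11 queued → 200 μs.
Plus remaining 80000 bits of current packet: 727.273 μs.
Queuing delay = 927 μs.

927 μs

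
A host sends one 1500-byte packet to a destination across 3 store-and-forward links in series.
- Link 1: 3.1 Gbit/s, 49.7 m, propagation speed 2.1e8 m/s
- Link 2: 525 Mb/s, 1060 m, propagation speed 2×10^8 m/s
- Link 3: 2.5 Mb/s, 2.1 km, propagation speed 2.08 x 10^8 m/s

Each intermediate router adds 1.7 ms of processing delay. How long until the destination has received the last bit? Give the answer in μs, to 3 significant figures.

8240 μs

L = 1500 × 8 = 12000 bits.
Transmission delays (L/R per hop): 3.87097, 22.8571, 4800 μs; sum = 4826.73 μs.
Propagation delays (d/s per hop): 0.236667, 5.3, 10.0962 μs; sum = 15.6328 μs.
Processing at 2 router(s): 2 × 1.7 ms = 3400 μs.
End-to-end = 8240 μs.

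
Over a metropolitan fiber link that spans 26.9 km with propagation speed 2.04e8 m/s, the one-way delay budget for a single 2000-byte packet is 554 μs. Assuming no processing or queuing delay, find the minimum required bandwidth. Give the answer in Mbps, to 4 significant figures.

L = 16000 bits.
Propagation delay = 26900 / 204000000 = 131.863 μs.
Transmission budget = 554 − 131.863 = 422.137 μs.
R ≥ L / t_tx = 16000 bits / 0.000422137 s = 37.90 Mbps.

37.90 Mbps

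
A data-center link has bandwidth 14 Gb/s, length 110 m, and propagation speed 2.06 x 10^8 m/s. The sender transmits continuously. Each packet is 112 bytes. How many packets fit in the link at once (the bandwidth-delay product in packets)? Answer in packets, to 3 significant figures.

Propagation delay = 110 / 206000000 = 5.33981e-07 s.
BDP = R × t_prop = 14000000000 × 5.33981e-07 = 7475.73 bits.
In packets of 896 bits: 8.34 packets.

8.34 packets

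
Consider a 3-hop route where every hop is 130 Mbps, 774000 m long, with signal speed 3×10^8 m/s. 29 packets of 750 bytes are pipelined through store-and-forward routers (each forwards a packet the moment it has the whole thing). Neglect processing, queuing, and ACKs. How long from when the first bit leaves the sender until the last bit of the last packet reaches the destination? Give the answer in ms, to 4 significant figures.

9.171 ms

Per-hop transmission t_tx = L/R = 6000/130000000 = 0.0461538 ms.
Per-hop propagation t_prop = 774000/300000000 = 2.58 ms.
Pipeline fill: first packet needs 3·t_tx to clear all hops; remaining 28 packets each add one t_tx.
Total = (3+29-1)·t_tx + 3·t_prop = 31·0.0461538 + 3·2.58 = 9.171 ms.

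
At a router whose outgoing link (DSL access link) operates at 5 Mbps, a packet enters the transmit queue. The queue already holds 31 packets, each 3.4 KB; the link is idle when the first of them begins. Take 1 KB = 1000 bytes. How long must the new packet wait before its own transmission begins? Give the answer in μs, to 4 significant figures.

Each queued packet: L/R = 27200/5000000 = 5440 μs.
31 queued → 168640 μs.
Queuing delay = 168600 μs.

168600 μs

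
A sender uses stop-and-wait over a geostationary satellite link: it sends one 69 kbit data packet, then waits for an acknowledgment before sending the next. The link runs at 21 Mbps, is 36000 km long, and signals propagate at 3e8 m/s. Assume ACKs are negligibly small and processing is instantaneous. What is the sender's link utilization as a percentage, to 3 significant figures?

t_tx = L/R = 69000/21000000 = 0.00328571 s.
t_prop = 36000000/300000000 = 0.12 s; RTT = 0.24 s.
Cycle = t_tx + RTT = 0.243286 s.
Utilization = t_tx / cycle = 0.00328571/0.243286 = 1.35 %.

1.35 %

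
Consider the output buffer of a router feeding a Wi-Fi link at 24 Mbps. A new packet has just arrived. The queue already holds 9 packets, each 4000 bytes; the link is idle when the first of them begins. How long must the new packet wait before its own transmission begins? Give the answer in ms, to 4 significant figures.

Each queued packet: L/R = 32000/24000000 = 1.33333 ms.
9 queued → 12 ms.
Queuing delay = 12.00 ms.

12.00 ms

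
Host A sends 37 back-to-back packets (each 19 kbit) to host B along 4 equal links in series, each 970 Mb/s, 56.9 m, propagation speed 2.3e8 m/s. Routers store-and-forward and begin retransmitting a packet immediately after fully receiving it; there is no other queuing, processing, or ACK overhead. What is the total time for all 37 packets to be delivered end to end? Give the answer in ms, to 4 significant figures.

0.7845 ms

Per-hop transmission t_tx = L/R = 19000/970000000 = 0.0195876 ms.
Per-hop propagation t_prop = 56.9/2.3e+08 = 0.000247391 ms.
Pipeline fill: first packet needs 4·t_tx to clear all hops; remaining 36 packets each add one t_tx.
Total = (4+37-1)·t_tx + 4·t_prop = 40·0.0195876 + 4·0.000247391 = 0.7845 ms.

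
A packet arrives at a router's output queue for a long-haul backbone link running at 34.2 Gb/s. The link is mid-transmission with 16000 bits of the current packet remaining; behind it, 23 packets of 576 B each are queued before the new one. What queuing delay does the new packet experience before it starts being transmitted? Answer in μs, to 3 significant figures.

3.57 μs

Each queued packet: L/R = 4608/3.42e+10 = 0.134737 μs.
23 queued → 3.09895 μs.
Plus remaining 16000 bits of current packet: 0.467836 μs.
Queuing delay = 3.57 μs.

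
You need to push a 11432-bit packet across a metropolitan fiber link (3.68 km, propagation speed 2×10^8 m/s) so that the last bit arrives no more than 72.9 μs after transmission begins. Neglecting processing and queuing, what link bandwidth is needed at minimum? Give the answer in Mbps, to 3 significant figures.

Propagation delay = 3680 / 200000000 = 18.4 μs.
Transmission budget = 72.9 − 18.4 = 54.5 μs.
R ≥ L / t_tx = 11432 bits / 5.45e-05 s = 210 Mbps.

210 Mbps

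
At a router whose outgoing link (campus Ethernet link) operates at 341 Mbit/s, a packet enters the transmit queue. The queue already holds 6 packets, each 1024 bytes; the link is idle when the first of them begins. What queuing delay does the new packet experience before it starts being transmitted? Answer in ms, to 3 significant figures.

0.144 ms

Each queued packet: L/R = 8192/341000000 = 0.0240235 ms.
6 queued → 0.144141 ms.
Queuing delay = 0.144 ms.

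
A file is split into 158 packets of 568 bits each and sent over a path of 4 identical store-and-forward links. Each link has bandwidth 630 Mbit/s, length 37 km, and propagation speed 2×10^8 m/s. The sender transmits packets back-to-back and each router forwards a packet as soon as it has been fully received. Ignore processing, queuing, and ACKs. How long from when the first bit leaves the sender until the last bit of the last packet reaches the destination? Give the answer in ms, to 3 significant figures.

0.885 ms

Per-hop transmission t_tx = L/R = 568/630000000 = 0.000901587 ms.
Per-hop propagation t_prop = 37000/200000000 = 0.185 ms.
Pipeline fill: first packet needs 4·t_tx to clear all hops; remaining 157 packets each add one t_tx.
Total = (4+158-1)·t_tx + 4·t_prop = 161·0.000901587 + 4·0.185 = 0.885 ms.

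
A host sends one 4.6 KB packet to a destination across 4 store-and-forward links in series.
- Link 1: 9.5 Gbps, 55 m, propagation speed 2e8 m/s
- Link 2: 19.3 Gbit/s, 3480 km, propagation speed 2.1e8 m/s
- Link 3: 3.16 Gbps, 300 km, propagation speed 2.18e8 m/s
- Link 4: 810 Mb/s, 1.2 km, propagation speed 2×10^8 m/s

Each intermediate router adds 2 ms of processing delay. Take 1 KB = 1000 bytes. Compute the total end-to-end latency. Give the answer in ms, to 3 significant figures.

L = 36800 bits.
Transmission delays (L/R per hop): 0.00387368, 0.00190674, 0.0116456, 0.0454321 ms; sum = 0.0628581 ms.
Propagation delays (d/s per hop): 0.000275, 16.5714, 1.37615, 0.006 ms; sum = 17.9539 ms.
Processing at 3 router(s): 3 × 2 ms = 6 ms.
End-to-end = 24.0 ms.

24.0 ms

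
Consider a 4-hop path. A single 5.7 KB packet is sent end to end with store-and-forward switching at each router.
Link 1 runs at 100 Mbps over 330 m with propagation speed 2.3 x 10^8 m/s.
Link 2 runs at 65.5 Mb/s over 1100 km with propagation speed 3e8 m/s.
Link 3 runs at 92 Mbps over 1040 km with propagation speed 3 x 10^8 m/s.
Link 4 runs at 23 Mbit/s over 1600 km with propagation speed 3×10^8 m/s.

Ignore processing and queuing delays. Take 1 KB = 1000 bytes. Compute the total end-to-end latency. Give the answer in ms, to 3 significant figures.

L = 45600 bits.
Transmission delays (L/R per hop): 0.456, 0.696183, 0.495652, 1.98261 ms; sum = 3.63044 ms.
Propagation delays (d/s per hop): 0.00143478, 3.66667, 3.46667, 5.33333 ms; sum = 12.4681 ms.
End-to-end = 16.1 ms.

16.1 ms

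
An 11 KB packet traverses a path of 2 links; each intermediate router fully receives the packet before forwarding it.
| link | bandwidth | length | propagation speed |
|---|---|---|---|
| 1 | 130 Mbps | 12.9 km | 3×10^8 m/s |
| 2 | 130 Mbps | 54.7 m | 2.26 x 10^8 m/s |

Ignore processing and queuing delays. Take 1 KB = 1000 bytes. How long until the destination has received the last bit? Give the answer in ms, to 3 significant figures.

L = 88000 bits.
Transmission delay per hop = L/R = 88000/130000000 = 0.676923 ms; 2 hops → 1.35385 ms.
Propagation delays (d/s per hop): 0.043, 0.000242035 ms; sum = 0.043242 ms.
End-to-end = 1.40 ms.

1.40 ms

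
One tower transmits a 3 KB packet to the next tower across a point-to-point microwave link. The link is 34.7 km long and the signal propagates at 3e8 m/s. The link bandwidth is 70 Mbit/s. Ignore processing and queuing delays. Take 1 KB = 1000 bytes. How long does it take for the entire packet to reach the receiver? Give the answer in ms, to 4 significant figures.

0.4585 ms

L = 24000 bits.
Transmission delay = L/R = 24000 / 70000000 = 0.342857 ms.
Propagation delay = d/s = 34700 m / 300000000 m/s = 0.115667 ms.
Total = 0.4585 ms.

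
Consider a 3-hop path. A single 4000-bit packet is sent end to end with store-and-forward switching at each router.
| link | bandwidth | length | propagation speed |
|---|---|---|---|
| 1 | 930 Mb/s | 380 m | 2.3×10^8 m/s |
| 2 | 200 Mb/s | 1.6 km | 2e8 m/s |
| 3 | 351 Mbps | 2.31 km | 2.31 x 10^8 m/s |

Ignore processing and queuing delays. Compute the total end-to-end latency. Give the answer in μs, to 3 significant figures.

Transmission delays (L/R per hop): 4.30108, 20, 11.396 μs; sum = 35.6971 μs.
Propagation delays (d/s per hop): 1.65217, 8, 10 μs; sum = 19.6522 μs.
End-to-end = 55.3 μs.

55.3 μs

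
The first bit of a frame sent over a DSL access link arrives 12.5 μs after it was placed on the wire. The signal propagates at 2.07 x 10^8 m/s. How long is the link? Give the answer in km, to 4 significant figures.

2.588 km

d = s × t_prop = 2.07e+08 × 1.25e-05 = 2.588 km.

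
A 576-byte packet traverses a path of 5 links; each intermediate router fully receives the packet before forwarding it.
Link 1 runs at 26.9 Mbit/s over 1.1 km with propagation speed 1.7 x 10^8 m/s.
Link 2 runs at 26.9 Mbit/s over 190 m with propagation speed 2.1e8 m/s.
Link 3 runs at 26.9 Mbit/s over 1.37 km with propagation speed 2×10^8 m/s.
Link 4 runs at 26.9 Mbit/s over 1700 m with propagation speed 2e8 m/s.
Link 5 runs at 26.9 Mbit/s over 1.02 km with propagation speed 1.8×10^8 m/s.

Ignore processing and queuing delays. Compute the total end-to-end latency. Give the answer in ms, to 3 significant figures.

0.885 ms

L = 576 × 8 = 4608 bits.
Transmission delay per hop = L/R = 4608/26900000 = 0.171301 ms; 5 hops → 0.856506 ms.
Propagation delays (d/s per hop): 0.00647059, 0.000904762, 0.00685, 0.0085, 0.00566667 ms; sum = 0.028392 ms.
End-to-end = 0.885 ms.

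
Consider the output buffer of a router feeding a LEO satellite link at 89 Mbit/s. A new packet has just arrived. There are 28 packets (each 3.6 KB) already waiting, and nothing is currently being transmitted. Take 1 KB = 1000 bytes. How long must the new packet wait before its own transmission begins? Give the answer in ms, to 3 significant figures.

Each queued packet: L/R = 28800/89000000 = 0.323596 ms.
28 queued → 9.06067 ms.
Queuing delay = 9.06 ms.

9.06 ms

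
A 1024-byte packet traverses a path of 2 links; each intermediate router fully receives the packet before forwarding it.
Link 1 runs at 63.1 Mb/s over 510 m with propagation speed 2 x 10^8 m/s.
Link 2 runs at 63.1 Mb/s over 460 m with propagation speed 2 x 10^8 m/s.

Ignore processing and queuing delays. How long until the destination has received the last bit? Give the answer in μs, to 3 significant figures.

L = 1024 × 8 = 8192 bits.
Transmission delay per hop = L/R = 8192/63100000 = 129.826 μs; 2 hops → 259.651 μs.
Propagation delays (d/s per hop): 2.55, 2.3 μs; sum = 4.85 μs.
End-to-end = 265 μs.

265 μs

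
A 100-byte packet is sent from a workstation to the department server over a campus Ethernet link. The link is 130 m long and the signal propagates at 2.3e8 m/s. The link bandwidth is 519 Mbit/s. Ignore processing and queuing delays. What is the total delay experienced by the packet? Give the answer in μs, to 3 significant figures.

L = 100 × 8 = 800 bits.
Transmission delay = L/R = 800 / 519000000 = 1.54143 μs.
Propagation delay = d/s = 130 m / 2.3e+08 m/s = 0.565217 μs.
Total = 2.11 μs.

2.11 μs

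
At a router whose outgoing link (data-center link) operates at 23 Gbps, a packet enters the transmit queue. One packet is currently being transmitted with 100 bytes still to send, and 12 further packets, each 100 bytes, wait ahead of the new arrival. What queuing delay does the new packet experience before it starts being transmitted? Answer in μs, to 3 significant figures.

Each queued packet: L/R = 800/23000000000 = 0.0347826 μs.
12 queued → 0.417391 μs.
Plus remaining 800 bits of current packet: 0.0347826 μs.
Queuing delay = 0.452 μs.

0.452 μs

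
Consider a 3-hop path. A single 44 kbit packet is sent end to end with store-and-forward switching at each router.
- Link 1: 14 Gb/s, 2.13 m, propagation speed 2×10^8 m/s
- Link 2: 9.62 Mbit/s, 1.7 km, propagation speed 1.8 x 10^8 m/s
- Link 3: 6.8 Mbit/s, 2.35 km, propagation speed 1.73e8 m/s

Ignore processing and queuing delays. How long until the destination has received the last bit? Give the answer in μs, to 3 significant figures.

L = 44000 bits.
Transmission delays (L/R per hop): 3.14286, 4573.8, 6470.59 μs; sum = 11047.5 μs.
Propagation delays (d/s per hop): 0.01065, 9.44444, 13.5838 μs; sum = 23.0389 μs.
End-to-end = 11100 μs.

11100 μs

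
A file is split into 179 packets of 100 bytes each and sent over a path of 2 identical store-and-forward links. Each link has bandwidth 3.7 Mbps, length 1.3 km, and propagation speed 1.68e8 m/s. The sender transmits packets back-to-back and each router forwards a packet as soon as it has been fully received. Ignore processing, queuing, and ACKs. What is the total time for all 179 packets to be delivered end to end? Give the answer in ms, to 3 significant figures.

38.9 ms

Per-hop transmission t_tx = L/R = 800/3700000 = 0.216216 ms.
Per-hop propagation t_prop = 1300/168000000 = 0.0077381 ms.
Pipeline fill: first packet needs 2·t_tx to clear all hops; remaining 178 packets each add one t_tx.
Total = (2+179-1)·t_tx + 2·t_prop = 180·0.216216 + 2·0.0077381 = 38.9 ms.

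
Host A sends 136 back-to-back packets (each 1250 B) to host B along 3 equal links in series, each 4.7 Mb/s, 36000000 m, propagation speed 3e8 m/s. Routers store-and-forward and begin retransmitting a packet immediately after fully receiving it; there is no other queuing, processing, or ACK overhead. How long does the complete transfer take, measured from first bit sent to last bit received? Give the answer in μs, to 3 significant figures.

Per-hop transmission t_tx = L/R = 10000/4700000 = 2127.66 μs.
Per-hop propagation t_prop = 36000000/300000000 = 120000 μs.
Pipeline fill: first packet needs 3·t_tx to clear all hops; remaining 135 packets each add one t_tx.
Total = (3+136-1)·t_tx + 3·t_prop = 138·2127.66 + 3·120000 = 654000 μs.

654000 μs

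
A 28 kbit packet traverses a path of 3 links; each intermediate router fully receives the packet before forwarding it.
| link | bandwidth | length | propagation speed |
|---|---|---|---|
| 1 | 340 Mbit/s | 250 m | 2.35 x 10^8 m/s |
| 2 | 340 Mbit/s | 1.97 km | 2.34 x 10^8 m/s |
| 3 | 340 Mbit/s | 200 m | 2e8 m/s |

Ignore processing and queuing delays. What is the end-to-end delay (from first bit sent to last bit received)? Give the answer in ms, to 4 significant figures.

0.2575 ms

L = 28000 bits.
Transmission delay per hop = L/R = 28000/340000000 = 0.0823529 ms; 3 hops → 0.247059 ms.
Propagation delays (d/s per hop): 0.00106383, 0.0084188, 0.001 ms; sum = 0.0104826 ms.
End-to-end = 0.2575 ms.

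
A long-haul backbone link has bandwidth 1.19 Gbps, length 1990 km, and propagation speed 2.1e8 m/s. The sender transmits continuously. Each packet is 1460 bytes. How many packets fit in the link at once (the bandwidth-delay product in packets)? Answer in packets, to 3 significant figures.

Propagation delay = 1990000 / 210000000 = 0.00947619 s.
BDP = R × t_prop = 1190000000 × 0.00947619 = 11276700 bits.
In packets of 11680 bits: 965 packets.

965 packets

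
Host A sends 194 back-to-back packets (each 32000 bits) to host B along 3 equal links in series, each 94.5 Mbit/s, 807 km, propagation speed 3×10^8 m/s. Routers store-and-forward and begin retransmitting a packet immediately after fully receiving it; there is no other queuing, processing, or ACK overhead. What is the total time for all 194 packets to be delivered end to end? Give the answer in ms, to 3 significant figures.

74.4 ms

Per-hop transmission t_tx = L/R = 32000/94500000 = 0.338624 ms.
Per-hop propagation t_prop = 807000/300000000 = 2.69 ms.
Pipeline fill: first packet needs 3·t_tx to clear all hops; remaining 193 packets each add one t_tx.
Total = (3+194-1)·t_tx + 3·t_prop = 196·0.338624 + 3·2.69 = 74.4 ms.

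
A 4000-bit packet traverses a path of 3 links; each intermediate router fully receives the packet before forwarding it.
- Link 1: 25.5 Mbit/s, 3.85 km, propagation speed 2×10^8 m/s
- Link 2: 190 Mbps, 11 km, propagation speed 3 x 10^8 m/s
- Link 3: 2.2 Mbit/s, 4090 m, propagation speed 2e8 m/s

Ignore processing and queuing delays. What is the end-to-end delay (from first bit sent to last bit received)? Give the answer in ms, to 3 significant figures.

Transmission delays (L/R per hop): 0.156863, 0.0210526, 1.81818 ms; sum = 1.9961 ms.
Propagation delays (d/s per hop): 0.01925, 0.0366667, 0.02045 ms; sum = 0.0763667 ms.
End-to-end = 2.07 ms.

2.07 ms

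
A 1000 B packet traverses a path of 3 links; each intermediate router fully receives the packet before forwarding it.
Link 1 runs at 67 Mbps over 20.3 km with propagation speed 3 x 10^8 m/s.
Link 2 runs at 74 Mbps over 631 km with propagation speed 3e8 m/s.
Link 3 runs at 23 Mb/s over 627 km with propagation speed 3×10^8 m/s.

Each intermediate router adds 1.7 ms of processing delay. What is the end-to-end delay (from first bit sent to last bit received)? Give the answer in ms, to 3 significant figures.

8.24 ms

L = 1000 × 8 = 8000 bits.
Transmission delays (L/R per hop): 0.119403, 0.108108, 0.347826 ms; sum = 0.575337 ms.
Propagation delays (d/s per hop): 0.0676667, 2.10333, 2.09 ms; sum = 4.261 ms.
Processing at 2 router(s): 2 × 1.7 ms = 3.4 ms.
End-to-end = 8.24 ms.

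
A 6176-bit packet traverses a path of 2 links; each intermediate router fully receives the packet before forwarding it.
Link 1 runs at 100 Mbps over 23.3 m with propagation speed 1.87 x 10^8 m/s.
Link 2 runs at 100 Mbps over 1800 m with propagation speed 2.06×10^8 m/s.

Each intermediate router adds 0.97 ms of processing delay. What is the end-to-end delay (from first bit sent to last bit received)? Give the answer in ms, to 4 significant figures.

Transmission delay per hop = L/R = 6176/100000000 = 0.06176 ms; 2 hops → 0.12352 ms.
Propagation delays (d/s per hop): 0.000124599, 0.00873786 ms; sum = 0.00886246 ms.
Processing at 1 router(s): 1 × 0.97 ms = 0.97 ms.
End-to-end = 1.102 ms.

1.102 ms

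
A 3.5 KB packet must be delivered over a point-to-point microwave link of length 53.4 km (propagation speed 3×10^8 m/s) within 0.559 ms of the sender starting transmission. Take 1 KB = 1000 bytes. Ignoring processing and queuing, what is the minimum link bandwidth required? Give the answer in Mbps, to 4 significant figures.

73.49 Mbps

L = 28000 bits.
Propagation delay = 53400 / 300000000 = 0.178 ms.
Transmission budget = 0.559 − 0.178 = 0.381 ms.
R ≥ L / t_tx = 28000 bits / 0.000381 s = 73.49 Mbps.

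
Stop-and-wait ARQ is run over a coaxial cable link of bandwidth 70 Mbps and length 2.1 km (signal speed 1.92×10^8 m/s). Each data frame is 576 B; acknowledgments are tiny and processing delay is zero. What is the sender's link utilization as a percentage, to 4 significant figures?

75.06 %

t_tx = L/R = 4608/70000000 = 6.58286e-05 s.
t_prop = 2100/192000000 = 1.09375e-05 s; RTT = 2.1875e-05 s.
Cycle = t_tx + RTT = 8.77036e-05 s.
Utilization = t_tx / cycle = 6.58286e-05/8.77036e-05 = 75.06 %.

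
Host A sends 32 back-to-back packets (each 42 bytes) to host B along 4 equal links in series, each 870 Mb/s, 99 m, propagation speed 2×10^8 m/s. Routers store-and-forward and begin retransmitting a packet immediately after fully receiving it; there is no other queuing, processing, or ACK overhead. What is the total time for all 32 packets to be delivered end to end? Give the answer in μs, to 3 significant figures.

Per-hop transmission t_tx = L/R = 336/870000000 = 0.386207 μs.
Per-hop propagation t_prop = 99/200000000 = 0.495 μs.
Pipeline fill: first packet needs 4·t_tx to clear all hops; remaining 31 packets each add one t_tx.
Total = (4+32-1)·t_tx + 4·t_prop = 35·0.386207 + 4·0.495 = 15.5 μs.

15.5 μs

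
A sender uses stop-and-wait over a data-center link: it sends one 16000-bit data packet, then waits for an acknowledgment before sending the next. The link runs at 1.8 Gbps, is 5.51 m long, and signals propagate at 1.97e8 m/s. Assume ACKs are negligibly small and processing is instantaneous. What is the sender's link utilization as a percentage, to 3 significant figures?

t_tx = L/R = 16000/1800000000 = 8.88889e-06 s.
t_prop = 5.51/197000000 = 2.79695e-08 s; RTT = 5.59391e-08 s.
Cycle = t_tx + RTT = 8.94483e-06 s.
Utilization = t_tx / cycle = 8.88889e-06/8.94483e-06 = 99.4 %.

99.4 %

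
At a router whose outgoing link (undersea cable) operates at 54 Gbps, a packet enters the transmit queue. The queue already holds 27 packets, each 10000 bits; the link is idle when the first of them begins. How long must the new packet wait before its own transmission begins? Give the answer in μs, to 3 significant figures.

Each queued packet: L/R = 10000/54000000000 = 0.185185 μs.
27 queued → 5 μs.
Queuing delay = 5.00 μs.

5.00 μs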